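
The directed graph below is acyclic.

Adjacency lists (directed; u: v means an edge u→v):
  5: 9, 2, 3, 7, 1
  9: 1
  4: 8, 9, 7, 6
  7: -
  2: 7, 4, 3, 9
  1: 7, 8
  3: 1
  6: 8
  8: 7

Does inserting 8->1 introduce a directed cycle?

Adding 8→1 creates a cycle iff 1 can already reach 8.
Path from 1: 1 → 8.
So 1 → … → 8 → 1 is a cycle.

Yes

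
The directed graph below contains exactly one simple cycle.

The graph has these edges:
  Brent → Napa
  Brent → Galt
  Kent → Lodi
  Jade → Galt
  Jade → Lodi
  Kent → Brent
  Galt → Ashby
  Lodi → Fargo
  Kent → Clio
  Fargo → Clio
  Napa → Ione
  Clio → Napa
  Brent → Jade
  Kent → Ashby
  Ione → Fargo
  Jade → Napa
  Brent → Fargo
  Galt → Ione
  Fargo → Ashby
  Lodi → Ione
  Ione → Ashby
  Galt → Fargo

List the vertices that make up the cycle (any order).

DFS with gray/black marking from Clio:
Clio gray
  Napa gray
    Ione gray
      Fargo gray
        Ashby gray
        Ashby black
        Fargo→Clio: Clio is gray → back edge
Back edge closes the cycle Clio → Napa → Ione → Fargo → Clio; its vertices are {Clio, Ione, Napa, Fargo}.

Clio, Ione, Napa, Fargo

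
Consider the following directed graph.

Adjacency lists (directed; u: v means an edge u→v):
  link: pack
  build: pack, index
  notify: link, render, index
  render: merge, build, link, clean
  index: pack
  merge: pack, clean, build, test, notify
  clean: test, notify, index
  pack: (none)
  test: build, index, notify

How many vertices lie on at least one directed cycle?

A vertex is on a directed cycle iff it belongs to a strongly connected component of size ≥ 2 (or has a self-loop).
The vertices on cycles are {test, clean, merge, notify, render} — 5 in total.

5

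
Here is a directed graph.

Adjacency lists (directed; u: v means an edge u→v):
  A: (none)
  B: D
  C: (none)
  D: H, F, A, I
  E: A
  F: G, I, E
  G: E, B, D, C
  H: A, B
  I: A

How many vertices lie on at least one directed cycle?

5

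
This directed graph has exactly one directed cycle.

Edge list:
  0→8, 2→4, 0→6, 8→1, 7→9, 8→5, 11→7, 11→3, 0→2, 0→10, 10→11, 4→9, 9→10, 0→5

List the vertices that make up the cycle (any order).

7, 9, 10, 11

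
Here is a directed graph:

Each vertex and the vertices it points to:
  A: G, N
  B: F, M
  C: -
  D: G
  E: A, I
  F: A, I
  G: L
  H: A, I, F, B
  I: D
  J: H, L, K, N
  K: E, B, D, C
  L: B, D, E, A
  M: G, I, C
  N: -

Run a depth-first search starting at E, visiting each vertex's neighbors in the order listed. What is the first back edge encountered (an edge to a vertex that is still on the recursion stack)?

F→A

DFS from E (visiting each vertex's neighbors in the order listed); mark gray on enter, black on exit:
E gray
  A gray
    G gray
      L gray
        B gray
          F gray
            F→A: A is gray → back edge
First back edge: F → A.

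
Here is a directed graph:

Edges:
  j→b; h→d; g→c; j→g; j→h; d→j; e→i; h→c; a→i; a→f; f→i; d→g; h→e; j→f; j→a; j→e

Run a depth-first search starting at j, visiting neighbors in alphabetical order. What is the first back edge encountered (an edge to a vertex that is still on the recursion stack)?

d->j

DFS from j (visiting neighbors in alphabetical order); mark gray on enter, black on exit:
j gray
  a gray
    f gray
      i gray
      i black
    f black
    a→i: i black — skip
  a black
  b gray
  b black
  e gray
    e→i: i black — skip
  e black
  j→f: f black — skip
  g gray
    c gray
    c black
  g black
  h gray
    h→c: c black — skip
    d gray
      d→g: g black — skip
      d→j: j is gray → back edge
First back edge: d → j.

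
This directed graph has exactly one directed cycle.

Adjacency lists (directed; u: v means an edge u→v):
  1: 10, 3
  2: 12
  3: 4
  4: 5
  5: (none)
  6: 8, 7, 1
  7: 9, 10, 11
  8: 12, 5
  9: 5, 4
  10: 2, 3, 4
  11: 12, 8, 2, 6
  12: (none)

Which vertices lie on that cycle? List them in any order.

DFS with gray/black marking from 6:
6 gray
  8 gray
    12 gray
    12 black
    5 gray
    5 black
  8 black
  7 gray
    9 gray
      9→5: 5 black — skip
      4 gray
        4→5: 5 black — skip
      4 black
    9 black
    10 gray
      2 gray
        2→12: 12 black — skip
      2 black
      3 gray
        3→4: 4 black — skip
      3 black
      10→4: 4 black — skip
    10 black
    11 gray
      11→12: 12 black — skip
      11→8: 8 black — skip
      11→2: 2 black — skip
      11→6: 6 is gray → back edge
Back edge closes the cycle 6 → 7 → 11 → 6; its vertices are {6, 7, 11}.

6, 7, 11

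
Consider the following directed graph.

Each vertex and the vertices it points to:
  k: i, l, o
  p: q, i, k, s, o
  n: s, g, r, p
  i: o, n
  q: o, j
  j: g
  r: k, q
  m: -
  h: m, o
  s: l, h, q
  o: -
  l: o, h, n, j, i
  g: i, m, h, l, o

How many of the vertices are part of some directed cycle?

10

A vertex is on a directed cycle iff it belongs to a strongly connected component of size ≥ 2 (or has a self-loop).
The vertices on cycles are {g, i, j, k, l, n, p, q, r, s} — 10 in total.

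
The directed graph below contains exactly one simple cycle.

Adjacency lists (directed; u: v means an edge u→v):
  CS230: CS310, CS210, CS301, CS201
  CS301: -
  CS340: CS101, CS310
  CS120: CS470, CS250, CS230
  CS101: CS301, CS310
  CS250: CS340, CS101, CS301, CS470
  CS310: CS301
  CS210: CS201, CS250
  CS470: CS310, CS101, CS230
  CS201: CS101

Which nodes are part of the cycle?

CS210, CS230, CS250, CS470

DFS with gray/black marking from CS230:
CS230 gray
  CS310 gray
    CS301 gray
    CS301 black
  CS310 black
  CS210 gray
    CS201 gray
      CS101 gray
        CS101→CS301: CS301 black — skip
        CS101→CS310: CS310 black — skip
      CS101 black
    CS201 black
    CS250 gray
      CS340 gray
        CS340→CS101: CS101 black — skip
        CS340→CS310: CS310 black — skip
      CS340 black
      CS250→CS101: CS101 black — skip
      CS250→CS301: CS301 black — skip
      CS470 gray
        CS470→CS310: CS310 black — skip
        CS470→CS101: CS101 black — skip
        CS470→CS230: CS230 is gray → back edge
Back edge closes the cycle CS230 → CS210 → CS250 → CS470 → CS230; its vertices are {CS210, CS230, CS250, CS470}.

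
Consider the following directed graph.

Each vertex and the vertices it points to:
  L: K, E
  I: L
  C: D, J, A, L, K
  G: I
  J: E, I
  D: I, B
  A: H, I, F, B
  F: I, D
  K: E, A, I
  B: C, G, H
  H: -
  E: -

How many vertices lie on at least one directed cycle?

10

A vertex is on a directed cycle iff it belongs to a strongly connected component of size ≥ 2 (or has a self-loop).
The vertices on cycles are {A, B, C, D, F, G, I, J, K, L} — 10 in total.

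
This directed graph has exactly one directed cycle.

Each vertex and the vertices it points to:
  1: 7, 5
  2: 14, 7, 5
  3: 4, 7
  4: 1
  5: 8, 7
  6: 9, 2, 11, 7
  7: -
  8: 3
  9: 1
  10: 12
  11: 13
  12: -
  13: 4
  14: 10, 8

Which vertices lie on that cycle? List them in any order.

1, 3, 4, 5, 8

DFS with gray/black marking from 5:
5 gray
  8 gray
    3 gray
      4 gray
        1 gray
          7 gray
          7 black
          1→5: 5 is gray → back edge
Back edge closes the cycle 5 → 8 → 3 → 4 → 1 → 5; its vertices are {1, 3, 4, 5, 8}.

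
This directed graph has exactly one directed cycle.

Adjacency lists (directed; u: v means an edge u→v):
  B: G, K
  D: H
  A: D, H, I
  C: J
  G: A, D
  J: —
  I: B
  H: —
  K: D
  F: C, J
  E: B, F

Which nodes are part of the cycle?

A, B, G, I

DFS with gray/black marking from B:
B gray
  G gray
    A gray
      D gray
        H gray
        H black
      D black
      A→H: H black — skip
      I gray
        I→B: B is gray → back edge
Back edge closes the cycle B → G → A → I → B; its vertices are {A, B, G, I}.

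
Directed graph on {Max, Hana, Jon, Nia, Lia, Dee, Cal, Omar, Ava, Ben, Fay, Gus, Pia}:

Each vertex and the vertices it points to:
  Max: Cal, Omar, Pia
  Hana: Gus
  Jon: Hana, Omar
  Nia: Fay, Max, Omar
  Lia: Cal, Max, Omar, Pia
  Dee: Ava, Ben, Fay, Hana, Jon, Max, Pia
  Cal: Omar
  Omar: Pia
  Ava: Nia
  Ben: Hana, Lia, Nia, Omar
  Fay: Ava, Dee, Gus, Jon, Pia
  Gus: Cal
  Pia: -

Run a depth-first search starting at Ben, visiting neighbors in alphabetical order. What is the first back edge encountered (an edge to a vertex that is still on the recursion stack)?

DFS from Ben (visiting neighbors in alphabetical order); mark gray on enter, black on exit:
Ben gray
  Hana gray
    Gus gray
      Cal gray
        Omar gray
          Pia gray
          Pia black
        Omar black
      Cal black
    Gus black
  Hana black
  Lia gray
    Lia→Cal: Cal black — skip
    Max gray
      Max→Cal: Cal black — skip
      Max→Omar: Omar black — skip
      Max→Pia: Pia black — skip
    Max black
    Lia→Omar: Omar black — skip
    Lia→Pia: Pia black — skip
  Lia black
  Nia gray
    Fay gray
      Ava gray
        Ava→Nia: Nia is gray → back edge
First back edge: Ava → Nia.

Ava->Nia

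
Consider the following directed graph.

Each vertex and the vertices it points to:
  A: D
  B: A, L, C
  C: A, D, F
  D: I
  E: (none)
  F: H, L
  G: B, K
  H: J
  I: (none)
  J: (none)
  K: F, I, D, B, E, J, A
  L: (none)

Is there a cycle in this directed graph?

No

DFS with white/gray/black marking, starting from D:
D gray
  I gray
  I black
D black
A gray
  A→D: D black — skip
A black
B gray
  B→A: A black — skip
  L gray
  L black
  C gray
    C→A: A black — skip
    C→D: D black — skip
    F gray
      H gray
        J gray
        J black
      H black
      F→L: L black — skip
    F black
  C black
B black
E gray
E black
G gray
  G→B: B black — skip
  K gray
    K→F: F black — skip
    K→I: I black — skip
    K→D: D black — skip
    K→B: B black — skip
    K→E: E black — skip
    K→J: J black — skip
    K→A: A black — skip
  K black
G black
Every edge goes to a white or black vertex — no back edge, so the graph is acyclic.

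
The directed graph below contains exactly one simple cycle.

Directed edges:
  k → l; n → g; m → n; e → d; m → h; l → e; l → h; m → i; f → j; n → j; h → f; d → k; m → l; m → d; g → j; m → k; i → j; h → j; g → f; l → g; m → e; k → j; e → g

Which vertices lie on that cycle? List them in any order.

DFS with gray/black marking from l:
l gray
  e gray
    g gray
      j gray
      j black
      f gray
        f→j: j black — skip
      f black
    g black
    d gray
      k gray
        k→j: j black — skip
        k→l: l is gray → back edge
Back edge closes the cycle l → e → d → k → l; its vertices are {d, e, k, l}.

d, e, k, l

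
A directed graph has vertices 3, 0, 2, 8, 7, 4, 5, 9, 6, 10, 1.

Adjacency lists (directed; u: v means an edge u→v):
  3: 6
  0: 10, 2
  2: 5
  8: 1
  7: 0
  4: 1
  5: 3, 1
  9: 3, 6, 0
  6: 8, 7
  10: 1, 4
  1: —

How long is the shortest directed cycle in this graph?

6

For each vertex v, BFS finds the shortest path from v back to v.
The shortest such closed walk is 6 → 7 → 0 → 2 → 5 → 3 → 6, length 6.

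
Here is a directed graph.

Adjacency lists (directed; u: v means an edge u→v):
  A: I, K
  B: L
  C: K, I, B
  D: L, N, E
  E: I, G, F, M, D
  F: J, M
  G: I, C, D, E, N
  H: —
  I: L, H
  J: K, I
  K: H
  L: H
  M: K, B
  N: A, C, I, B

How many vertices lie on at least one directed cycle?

3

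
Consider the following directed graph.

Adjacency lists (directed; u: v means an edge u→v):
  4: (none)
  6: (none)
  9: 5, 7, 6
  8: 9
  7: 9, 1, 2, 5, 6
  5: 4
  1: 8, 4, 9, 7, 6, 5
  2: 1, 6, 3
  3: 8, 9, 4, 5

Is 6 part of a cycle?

No

6 lies on a cycle iff there is a path from 6 back to itself.
Exploring from 6, it never reaches itself; equivalently, its strongly connected component is a singleton.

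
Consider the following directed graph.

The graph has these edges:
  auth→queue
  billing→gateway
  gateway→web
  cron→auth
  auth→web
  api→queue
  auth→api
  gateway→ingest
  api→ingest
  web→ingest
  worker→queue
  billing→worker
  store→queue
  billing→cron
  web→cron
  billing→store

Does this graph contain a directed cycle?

DFS with white/gray/black marking, starting from gateway:
gateway gray
  ingest gray
  ingest black
  web gray
    cron gray
      auth gray
        queue gray
        queue black
        api gray
          api→queue: queue black — skip
          api→ingest: ingest black — skip
        api black
        auth→web: web is gray → back edge
Back edge found, so a cycle exists: web → cron → auth → web.

Yes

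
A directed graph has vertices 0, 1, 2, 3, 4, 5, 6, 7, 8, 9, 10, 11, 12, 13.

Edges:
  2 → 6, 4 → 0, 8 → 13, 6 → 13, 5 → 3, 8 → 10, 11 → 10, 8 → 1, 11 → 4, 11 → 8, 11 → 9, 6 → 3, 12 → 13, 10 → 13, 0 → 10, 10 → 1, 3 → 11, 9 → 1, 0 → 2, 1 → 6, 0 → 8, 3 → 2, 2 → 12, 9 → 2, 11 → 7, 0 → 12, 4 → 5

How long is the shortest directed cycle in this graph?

For each vertex v, BFS finds the shortest path from v back to v.
The shortest such closed walk is 3 → 2 → 6 → 3, length 3.

3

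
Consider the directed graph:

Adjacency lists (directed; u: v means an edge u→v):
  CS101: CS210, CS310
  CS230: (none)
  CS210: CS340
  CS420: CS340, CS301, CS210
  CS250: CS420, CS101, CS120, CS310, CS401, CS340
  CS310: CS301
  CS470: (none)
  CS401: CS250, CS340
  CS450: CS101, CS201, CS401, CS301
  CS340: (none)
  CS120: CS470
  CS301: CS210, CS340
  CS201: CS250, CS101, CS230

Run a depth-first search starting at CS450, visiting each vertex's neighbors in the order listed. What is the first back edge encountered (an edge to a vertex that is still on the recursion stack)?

CS401->CS250

DFS from CS450 (visiting each vertex's neighbors in the order listed); mark gray on enter, black on exit:
CS450 gray
  CS101 gray
    CS210 gray
      CS340 gray
      CS340 black
    CS210 black
    CS310 gray
      CS301 gray
        CS301→CS210: CS210 black — skip
        CS301→CS340: CS340 black — skip
      CS301 black
    CS310 black
  CS101 black
  CS201 gray
    CS250 gray
      CS420 gray
        CS420→CS340: CS340 black — skip
        CS420→CS301: CS301 black — skip
        CS420→CS210: CS210 black — skip
      CS420 black
      CS250→CS101: CS101 black — skip
      CS120 gray
        CS470 gray
        CS470 black
      CS120 black
      CS250→CS310: CS310 black — skip
      CS401 gray
        CS401→CS250: CS250 is gray → back edge
First back edge: CS401 → CS250.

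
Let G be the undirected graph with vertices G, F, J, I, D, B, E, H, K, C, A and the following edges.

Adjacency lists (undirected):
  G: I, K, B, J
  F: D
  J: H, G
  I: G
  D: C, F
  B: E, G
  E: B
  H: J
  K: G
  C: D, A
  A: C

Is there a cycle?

DFS, tracking each vertex's parent; an edge to a visited non-parent vertex closes a cycle.
Start from B:
visit B (parent –)
  visit E (parent B)
    E–B: parent, skip
  visit G (parent B)
    visit I (parent G)
      I–G: parent, skip
    visit K (parent G)
      K–G: parent, skip
    G–B: parent, skip
    visit J (parent G)
      visit H (parent J)
        H–J: parent, skip
      J–G: parent, skip
visit F (parent –)
  visit D (parent F)
    visit C (parent D)
      C–D: parent, skip
      visit A (parent C)
        A–C: parent, skip
    D–F: parent, skip
No non-parent visited neighbor found — the graph is a forest.

No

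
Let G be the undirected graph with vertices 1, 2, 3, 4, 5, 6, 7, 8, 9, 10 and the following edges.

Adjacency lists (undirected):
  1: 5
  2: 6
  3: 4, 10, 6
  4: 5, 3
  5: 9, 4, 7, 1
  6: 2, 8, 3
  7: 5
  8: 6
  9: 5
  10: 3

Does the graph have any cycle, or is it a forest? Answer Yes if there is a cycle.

DFS, tracking each vertex's parent; an edge to a visited non-parent vertex closes a cycle.
Start from 3:
visit 3 (parent –)
  visit 4 (parent 3)
    visit 5 (parent 4)
      visit 9 (parent 5)
        9–5: parent, skip
      5–4: parent, skip
      visit 7 (parent 5)
        7–5: parent, skip
      visit 1 (parent 5)
        1–5: parent, skip
    4–3: parent, skip
  visit 10 (parent 3)
    10–3: parent, skip
  visit 6 (parent 3)
    visit 2 (parent 6)
      2–6: parent, skip
    visit 8 (parent 6)
      8–6: parent, skip
    6–3: parent, skip
No non-parent visited neighbor found — the graph is a forest.

No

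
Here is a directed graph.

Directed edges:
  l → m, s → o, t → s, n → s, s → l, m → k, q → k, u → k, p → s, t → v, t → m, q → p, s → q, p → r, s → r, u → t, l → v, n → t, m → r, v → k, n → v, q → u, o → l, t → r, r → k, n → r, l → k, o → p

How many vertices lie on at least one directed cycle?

6

A vertex is on a directed cycle iff it belongs to a strongly connected component of size ≥ 2 (or has a self-loop).
The vertices on cycles are {o, p, q, s, t, u} — 6 in total.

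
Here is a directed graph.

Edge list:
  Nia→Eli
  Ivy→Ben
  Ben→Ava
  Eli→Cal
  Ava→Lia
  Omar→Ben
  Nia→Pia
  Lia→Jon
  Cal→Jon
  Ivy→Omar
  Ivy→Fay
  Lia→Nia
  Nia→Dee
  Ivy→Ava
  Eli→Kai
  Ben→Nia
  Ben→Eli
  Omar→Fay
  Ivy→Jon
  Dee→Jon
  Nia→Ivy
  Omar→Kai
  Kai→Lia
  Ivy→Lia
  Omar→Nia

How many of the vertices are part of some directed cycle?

8

A vertex is on a directed cycle iff it belongs to a strongly connected component of size ≥ 2 (or has a self-loop).
The vertices on cycles are {Ava, Ben, Eli, Ivy, Kai, Lia, Nia, Omar} — 8 in total.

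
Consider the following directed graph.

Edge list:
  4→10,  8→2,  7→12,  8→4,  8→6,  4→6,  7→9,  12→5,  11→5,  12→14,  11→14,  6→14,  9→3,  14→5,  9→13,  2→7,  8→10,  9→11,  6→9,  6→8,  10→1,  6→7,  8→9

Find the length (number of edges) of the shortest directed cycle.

For each vertex v, BFS finds the shortest path from v back to v.
The shortest such closed walk is 6 → 8 → 6, length 2.

2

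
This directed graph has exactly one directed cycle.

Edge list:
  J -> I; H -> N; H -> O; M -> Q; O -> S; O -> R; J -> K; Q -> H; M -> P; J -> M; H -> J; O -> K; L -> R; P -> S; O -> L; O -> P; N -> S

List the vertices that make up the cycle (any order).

DFS with gray/black marking from H:
H gray
  J gray
    M gray
      P gray
        S gray
        S black
      P black
      Q gray
        Q→H: H is gray → back edge
Back edge closes the cycle H → J → M → Q → H; its vertices are {H, J, M, Q}.

H, J, M, Q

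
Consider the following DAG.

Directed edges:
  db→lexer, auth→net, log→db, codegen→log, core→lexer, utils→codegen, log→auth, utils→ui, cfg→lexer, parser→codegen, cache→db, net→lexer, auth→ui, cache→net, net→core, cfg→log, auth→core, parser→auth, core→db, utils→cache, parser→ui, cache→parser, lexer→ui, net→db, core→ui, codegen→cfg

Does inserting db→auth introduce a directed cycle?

Yes

Adding db→auth creates a cycle iff auth can already reach db.
Path from auth: auth → core → db.
So auth → … → db → auth is a cycle.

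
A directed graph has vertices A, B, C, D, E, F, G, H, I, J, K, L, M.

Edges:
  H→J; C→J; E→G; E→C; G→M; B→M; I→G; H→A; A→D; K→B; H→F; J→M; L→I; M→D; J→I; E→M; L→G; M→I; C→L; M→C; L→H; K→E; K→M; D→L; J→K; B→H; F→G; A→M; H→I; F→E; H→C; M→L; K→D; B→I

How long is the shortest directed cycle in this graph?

3

For each vertex v, BFS finds the shortest path from v back to v.
The shortest such closed walk is H → C → L → H, length 3.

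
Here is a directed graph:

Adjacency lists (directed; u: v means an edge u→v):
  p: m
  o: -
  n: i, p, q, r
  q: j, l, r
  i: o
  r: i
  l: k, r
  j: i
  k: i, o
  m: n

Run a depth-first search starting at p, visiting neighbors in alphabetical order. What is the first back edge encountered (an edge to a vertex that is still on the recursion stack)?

n->p

DFS from p (visiting neighbors in alphabetical order); mark gray on enter, black on exit:
p gray
  m gray
    n gray
      i gray
        o gray
        o black
      i black
      n→p: p is gray → back edge
First back edge: n → p.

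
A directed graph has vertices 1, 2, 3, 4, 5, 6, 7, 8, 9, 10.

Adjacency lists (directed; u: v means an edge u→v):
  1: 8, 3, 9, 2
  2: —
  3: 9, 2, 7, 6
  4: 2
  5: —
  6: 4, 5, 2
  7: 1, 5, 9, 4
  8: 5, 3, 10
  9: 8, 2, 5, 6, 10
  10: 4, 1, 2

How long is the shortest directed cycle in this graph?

3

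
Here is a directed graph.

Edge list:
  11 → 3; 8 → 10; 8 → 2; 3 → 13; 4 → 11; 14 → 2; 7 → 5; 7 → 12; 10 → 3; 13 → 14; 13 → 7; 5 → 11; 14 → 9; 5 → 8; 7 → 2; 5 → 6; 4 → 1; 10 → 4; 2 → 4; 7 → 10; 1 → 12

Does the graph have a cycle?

Yes

DFS with white/gray/black marking, starting from 11:
11 gray
  3 gray
    13 gray
      14 gray
        2 gray
          4 gray
            4→11: 11 is gray → back edge
Back edge found, so a cycle exists: 11 → 3 → 13 → 14 → 2 → 4 → 11.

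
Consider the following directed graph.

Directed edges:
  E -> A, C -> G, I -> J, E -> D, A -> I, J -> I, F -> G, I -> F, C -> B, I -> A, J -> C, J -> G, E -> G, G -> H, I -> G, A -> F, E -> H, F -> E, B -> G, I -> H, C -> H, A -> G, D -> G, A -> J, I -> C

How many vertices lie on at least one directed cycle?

A vertex is on a directed cycle iff it belongs to a strongly connected component of size ≥ 2 (or has a self-loop).
The vertices on cycles are {A, E, F, I, J} — 5 in total.

5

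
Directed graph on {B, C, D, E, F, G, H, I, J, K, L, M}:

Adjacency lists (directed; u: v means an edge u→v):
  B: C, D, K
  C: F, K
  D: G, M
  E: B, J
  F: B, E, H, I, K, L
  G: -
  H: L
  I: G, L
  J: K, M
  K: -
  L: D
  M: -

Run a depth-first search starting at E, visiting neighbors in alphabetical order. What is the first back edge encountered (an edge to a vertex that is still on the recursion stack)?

F->B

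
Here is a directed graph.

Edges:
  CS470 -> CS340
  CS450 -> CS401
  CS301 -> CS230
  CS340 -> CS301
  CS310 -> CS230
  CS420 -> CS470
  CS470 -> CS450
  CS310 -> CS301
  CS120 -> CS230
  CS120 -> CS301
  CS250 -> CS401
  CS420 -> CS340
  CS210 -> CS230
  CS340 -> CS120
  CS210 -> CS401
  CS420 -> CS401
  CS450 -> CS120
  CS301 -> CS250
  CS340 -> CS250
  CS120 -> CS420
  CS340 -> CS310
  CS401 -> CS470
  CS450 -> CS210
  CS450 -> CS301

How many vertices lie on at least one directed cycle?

10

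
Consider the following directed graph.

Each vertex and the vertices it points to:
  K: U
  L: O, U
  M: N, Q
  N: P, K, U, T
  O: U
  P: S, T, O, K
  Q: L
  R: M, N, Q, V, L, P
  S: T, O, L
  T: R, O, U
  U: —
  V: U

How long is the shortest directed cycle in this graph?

For each vertex v, BFS finds the shortest path from v back to v.
The shortest such closed walk is R → N → T → R, length 3.

3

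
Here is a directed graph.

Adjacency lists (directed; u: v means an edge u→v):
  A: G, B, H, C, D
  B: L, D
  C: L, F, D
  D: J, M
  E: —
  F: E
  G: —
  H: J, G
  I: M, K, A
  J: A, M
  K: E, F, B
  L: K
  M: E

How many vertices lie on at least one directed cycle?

8

A vertex is on a directed cycle iff it belongs to a strongly connected component of size ≥ 2 (or has a self-loop).
The vertices on cycles are {A, B, C, D, H, J, K, L} — 8 in total.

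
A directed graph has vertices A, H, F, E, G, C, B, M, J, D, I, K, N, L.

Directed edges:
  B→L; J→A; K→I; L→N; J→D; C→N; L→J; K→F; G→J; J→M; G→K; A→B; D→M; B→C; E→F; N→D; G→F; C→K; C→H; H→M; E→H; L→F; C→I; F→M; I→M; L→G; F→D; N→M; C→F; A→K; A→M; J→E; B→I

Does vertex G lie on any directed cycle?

G is on a cycle iff G can reach itself via ≥1 edge.
G → J → A → B → L → G — yes.

Yes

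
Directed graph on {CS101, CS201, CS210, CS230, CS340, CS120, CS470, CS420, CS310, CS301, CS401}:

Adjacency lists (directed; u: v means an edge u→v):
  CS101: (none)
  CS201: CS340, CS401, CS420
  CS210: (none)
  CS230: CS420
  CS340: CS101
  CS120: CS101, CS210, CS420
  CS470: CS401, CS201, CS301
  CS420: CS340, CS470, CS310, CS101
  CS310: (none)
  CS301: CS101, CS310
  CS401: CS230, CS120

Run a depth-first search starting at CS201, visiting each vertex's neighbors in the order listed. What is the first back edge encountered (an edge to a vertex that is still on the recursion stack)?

CS470→CS401

DFS from CS201 (visiting each vertex's neighbors in the order listed); mark gray on enter, black on exit:
CS201 gray
  CS340 gray
    CS101 gray
    CS101 black
  CS340 black
  CS401 gray
    CS230 gray
      CS420 gray
        CS420→CS340: CS340 black — skip
        CS470 gray
          CS470→CS401: CS401 is gray → back edge
First back edge: CS470 → CS401.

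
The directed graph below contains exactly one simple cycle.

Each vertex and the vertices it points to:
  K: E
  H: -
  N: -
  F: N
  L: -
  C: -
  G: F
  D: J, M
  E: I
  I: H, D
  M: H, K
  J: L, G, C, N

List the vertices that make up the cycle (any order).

D, E, I, K, M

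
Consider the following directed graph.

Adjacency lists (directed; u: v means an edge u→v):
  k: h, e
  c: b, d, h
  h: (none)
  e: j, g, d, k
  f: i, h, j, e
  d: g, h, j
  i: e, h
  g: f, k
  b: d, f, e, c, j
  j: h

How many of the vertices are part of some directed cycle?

8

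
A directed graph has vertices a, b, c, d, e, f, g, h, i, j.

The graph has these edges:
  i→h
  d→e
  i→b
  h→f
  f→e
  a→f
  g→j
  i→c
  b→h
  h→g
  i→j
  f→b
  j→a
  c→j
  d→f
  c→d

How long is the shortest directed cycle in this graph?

For each vertex v, BFS finds the shortest path from v back to v.
The shortest such closed walk is b → h → f → b, length 3.

3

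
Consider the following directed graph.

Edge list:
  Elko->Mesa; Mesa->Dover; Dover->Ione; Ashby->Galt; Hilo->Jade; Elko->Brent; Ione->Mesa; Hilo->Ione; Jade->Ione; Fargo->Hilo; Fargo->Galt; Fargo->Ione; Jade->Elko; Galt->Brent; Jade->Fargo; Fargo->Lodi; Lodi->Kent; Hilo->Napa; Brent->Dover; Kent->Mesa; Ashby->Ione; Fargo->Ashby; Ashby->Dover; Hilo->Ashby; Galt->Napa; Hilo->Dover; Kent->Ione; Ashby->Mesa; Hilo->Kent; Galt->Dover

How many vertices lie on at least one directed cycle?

A vertex is on a directed cycle iff it belongs to a strongly connected component of size ≥ 2 (or has a self-loop).
The vertices on cycles are {Hilo, Ione, Jade, Mesa, Dover, Fargo} — 6 in total.

6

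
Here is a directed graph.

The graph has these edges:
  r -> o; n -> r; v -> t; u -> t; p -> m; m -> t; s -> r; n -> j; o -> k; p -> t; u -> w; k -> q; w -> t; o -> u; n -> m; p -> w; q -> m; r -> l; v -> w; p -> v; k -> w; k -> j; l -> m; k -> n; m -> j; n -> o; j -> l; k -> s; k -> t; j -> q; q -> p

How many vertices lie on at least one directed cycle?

10

A vertex is on a directed cycle iff it belongs to a strongly connected component of size ≥ 2 (or has a self-loop).
The vertices on cycles are {j, k, l, m, n, o, p, q, r, s} — 10 in total.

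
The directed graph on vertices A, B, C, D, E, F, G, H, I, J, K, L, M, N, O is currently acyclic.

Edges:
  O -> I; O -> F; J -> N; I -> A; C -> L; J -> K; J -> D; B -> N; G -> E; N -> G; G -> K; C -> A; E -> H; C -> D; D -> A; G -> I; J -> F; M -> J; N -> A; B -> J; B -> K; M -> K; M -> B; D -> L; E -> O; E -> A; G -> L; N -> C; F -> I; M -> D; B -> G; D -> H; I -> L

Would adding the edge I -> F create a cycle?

Yes

Adding I→F creates a cycle iff F can already reach I.
Path from F: F → I.
So F → … → I → F is a cycle.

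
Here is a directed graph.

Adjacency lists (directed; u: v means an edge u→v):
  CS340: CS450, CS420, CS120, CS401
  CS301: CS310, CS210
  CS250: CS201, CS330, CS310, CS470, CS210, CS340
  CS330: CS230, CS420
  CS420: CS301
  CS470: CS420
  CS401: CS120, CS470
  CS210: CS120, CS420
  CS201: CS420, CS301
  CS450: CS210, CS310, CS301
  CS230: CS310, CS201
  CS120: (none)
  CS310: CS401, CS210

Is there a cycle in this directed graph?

DFS with white/gray/black marking, starting from CS470:
CS470 gray
  CS420 gray
    CS301 gray
      CS310 gray
        CS401 gray
          CS120 gray
          CS120 black
          CS401→CS470: CS470 is gray → back edge
Back edge found, so a cycle exists: CS470 → CS420 → CS301 → CS310 → CS401 → CS470.

Yes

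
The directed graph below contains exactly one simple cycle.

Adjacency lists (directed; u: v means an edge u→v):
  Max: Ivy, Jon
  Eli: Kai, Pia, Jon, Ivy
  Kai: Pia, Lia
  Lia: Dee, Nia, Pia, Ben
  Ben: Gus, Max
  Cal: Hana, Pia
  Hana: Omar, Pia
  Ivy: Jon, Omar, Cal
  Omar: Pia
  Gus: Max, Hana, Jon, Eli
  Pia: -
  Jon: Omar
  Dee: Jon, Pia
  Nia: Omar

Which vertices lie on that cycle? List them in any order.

DFS with gray/black marking from Lia:
Lia gray
  Dee gray
    Jon gray
      Omar gray
        Pia gray
        Pia black
      Omar black
    Jon black
    Dee→Pia: Pia black — skip
  Dee black
  Nia gray
    Nia→Omar: Omar black — skip
  Nia black
  Lia→Pia: Pia black — skip
  Ben gray
    Gus gray
      Max gray
        Ivy gray
          Ivy→Jon: Jon black — skip
          Ivy→Omar: Omar black — skip
          Cal gray
            Hana gray
              Hana→Omar: Omar black — skip
              Hana→Pia: Pia black — skip
            Hana black
            Cal→Pia: Pia black — skip
          Cal black
        Ivy black
        Max→Jon: Jon black — skip
      Max black
      Gus→Hana: Hana black — skip
      Gus→Jon: Jon black — skip
      Eli gray
        Kai gray
          Kai→Pia: Pia black — skip
          Kai→Lia: Lia is gray → back edge
Back edge closes the cycle Lia → Ben → Gus → Eli → Kai → Lia; its vertices are {Ben, Eli, Gus, Kai, Lia}.

Ben, Eli, Gus, Kai, Lia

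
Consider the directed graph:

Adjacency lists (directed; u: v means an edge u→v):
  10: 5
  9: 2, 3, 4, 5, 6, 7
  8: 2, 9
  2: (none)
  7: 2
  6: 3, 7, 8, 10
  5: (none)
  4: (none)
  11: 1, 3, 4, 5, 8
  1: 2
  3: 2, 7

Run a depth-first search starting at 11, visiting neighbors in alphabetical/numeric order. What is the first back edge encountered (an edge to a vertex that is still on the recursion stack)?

DFS from 11 (visiting neighbors in alphabetical/numeric order); mark gray on enter, black on exit:
11 gray
  1 gray
    2 gray
    2 black
  1 black
  3 gray
    3→2: 2 black — skip
    7 gray
      7→2: 2 black — skip
    7 black
  3 black
  4 gray
  4 black
  5 gray
  5 black
  8 gray
    8→2: 2 black — skip
    9 gray
      9→2: 2 black — skip
      9→3: 3 black — skip
      9→4: 4 black — skip
      9→5: 5 black — skip
      6 gray
        6→3: 3 black — skip
        6→7: 7 black — skip
        6→8: 8 is gray → back edge
First back edge: 6 → 8.

6->8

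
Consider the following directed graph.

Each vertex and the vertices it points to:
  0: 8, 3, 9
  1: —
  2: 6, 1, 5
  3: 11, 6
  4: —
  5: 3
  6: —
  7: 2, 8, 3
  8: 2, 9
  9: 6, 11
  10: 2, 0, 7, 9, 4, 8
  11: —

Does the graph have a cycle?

DFS with white/gray/black marking, starting from 4:
4 gray
4 black
0 gray
  8 gray
    2 gray
      6 gray
      6 black
      1 gray
      1 black
      5 gray
        3 gray
          11 gray
          11 black
          3→6: 6 black — skip
        3 black
      5 black
    2 black
    9 gray
      9→6: 6 black — skip
      9→11: 11 black — skip
    9 black
  8 black
  0→3: 3 black — skip
  0→9: 9 black — skip
0 black
7 gray
  7→2: 2 black — skip
  7→8: 8 black — skip
  7→3: 3 black — skip
7 black
10 gray
  10→2: 2 black — skip
  10→0: 0 black — skip
  10→7: 7 black — skip
  10→9: 9 black — skip
  10→4: 4 black — skip
  10→8: 8 black — skip
10 black
Every edge goes to a white or black vertex — no back edge, so the graph is acyclic.

No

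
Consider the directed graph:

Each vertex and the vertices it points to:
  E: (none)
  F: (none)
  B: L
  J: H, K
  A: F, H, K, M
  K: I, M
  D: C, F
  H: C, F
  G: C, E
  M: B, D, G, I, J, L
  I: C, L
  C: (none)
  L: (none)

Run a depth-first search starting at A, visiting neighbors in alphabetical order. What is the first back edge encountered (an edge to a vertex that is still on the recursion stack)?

J→K

DFS from A (visiting neighbors in alphabetical order); mark gray on enter, black on exit:
A gray
  F gray
  F black
  H gray
    C gray
    C black
    H→F: F black — skip
  H black
  K gray
    I gray
      I→C: C black — skip
      L gray
      L black
    I black
    M gray
      B gray
        B→L: L black — skip
      B black
      D gray
        D→C: C black — skip
        D→F: F black — skip
      D black
      G gray
        G→C: C black — skip
        E gray
        E black
      G black
      M→I: I black — skip
      J gray
        J→H: H black — skip
        J→K: K is gray → back edge
First back edge: J → K.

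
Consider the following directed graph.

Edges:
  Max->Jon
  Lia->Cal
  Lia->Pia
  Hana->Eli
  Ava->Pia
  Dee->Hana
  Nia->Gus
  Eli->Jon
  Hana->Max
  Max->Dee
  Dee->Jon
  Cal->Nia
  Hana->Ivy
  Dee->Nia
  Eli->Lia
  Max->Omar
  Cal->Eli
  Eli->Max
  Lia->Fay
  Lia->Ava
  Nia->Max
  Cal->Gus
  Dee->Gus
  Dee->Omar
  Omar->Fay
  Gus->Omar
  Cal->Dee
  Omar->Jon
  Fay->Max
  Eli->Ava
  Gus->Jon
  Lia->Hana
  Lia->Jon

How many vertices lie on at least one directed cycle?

A vertex is on a directed cycle iff it belongs to a strongly connected component of size ≥ 2 (or has a self-loop).
The vertices on cycles are {Cal, Dee, Eli, Fay, Gus, Lia, Max, Nia, Hana, Omar} — 10 in total.

10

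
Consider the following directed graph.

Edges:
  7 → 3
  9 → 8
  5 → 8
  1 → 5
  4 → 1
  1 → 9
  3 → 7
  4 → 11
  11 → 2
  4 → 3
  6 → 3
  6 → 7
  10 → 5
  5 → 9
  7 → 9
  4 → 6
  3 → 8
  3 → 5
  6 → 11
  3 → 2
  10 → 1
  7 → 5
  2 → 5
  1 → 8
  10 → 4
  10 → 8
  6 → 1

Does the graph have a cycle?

Yes

DFS with white/gray/black marking, starting from 3:
3 gray
  2 gray
    5 gray
      8 gray
      8 black
      9 gray
        9→8: 8 black — skip
      9 black
    5 black
  2 black
  3→5: 5 black — skip
  3→8: 8 black — skip
  7 gray
    7→3: 3 is gray → back edge
Back edge found, so a cycle exists: 3 → 7 → 3.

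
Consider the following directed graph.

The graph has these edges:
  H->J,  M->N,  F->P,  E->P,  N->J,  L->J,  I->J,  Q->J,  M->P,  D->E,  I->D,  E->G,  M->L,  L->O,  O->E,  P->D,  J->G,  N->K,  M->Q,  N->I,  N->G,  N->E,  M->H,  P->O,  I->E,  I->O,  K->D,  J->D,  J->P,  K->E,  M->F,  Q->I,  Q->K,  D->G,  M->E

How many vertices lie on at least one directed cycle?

A vertex is on a directed cycle iff it belongs to a strongly connected component of size ≥ 2 (or has a self-loop).
The vertices on cycles are {D, E, O, P} — 4 in total.

4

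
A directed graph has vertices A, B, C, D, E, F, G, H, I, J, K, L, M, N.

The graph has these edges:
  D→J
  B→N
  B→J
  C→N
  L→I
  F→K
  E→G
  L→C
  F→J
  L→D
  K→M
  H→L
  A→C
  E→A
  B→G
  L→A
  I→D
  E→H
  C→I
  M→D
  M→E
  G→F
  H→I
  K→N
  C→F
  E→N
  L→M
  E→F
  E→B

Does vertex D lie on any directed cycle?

D lies on a cycle iff there is a path from D back to itself.
Exploring from D, it never reaches itself; equivalently, its strongly connected component is a singleton.

No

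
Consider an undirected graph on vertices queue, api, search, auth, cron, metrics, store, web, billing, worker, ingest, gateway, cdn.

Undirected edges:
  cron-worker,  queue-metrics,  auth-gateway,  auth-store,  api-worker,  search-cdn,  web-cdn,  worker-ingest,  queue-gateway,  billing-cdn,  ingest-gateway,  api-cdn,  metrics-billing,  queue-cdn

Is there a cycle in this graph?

Yes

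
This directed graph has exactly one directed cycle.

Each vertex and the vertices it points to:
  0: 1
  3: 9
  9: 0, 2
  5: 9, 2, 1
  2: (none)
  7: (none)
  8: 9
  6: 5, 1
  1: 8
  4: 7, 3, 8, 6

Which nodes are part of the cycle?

0, 1, 8, 9

DFS with gray/black marking from 8:
8 gray
  9 gray
    0 gray
      1 gray
        1→8: 8 is gray → back edge
Back edge closes the cycle 8 → 9 → 0 → 1 → 8; its vertices are {0, 1, 8, 9}.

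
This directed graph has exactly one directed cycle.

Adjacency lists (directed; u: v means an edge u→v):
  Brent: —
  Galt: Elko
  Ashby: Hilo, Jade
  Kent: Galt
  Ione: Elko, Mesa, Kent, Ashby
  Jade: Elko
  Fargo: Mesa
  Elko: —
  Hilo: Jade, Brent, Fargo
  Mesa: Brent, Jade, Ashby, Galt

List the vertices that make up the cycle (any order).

Hilo, Mesa, Ashby, Fargo

DFS with gray/black marking from Ashby:
Ashby gray
  Hilo gray
    Jade gray
      Elko gray
      Elko black
    Jade black
    Brent gray
    Brent black
    Fargo gray
      Mesa gray
        Mesa→Brent: Brent black — skip
        Mesa→Jade: Jade black — skip
        Mesa→Ashby: Ashby is gray → back edge
Back edge closes the cycle Ashby → Hilo → Fargo → Mesa → Ashby; its vertices are {Hilo, Mesa, Ashby, Fargo}.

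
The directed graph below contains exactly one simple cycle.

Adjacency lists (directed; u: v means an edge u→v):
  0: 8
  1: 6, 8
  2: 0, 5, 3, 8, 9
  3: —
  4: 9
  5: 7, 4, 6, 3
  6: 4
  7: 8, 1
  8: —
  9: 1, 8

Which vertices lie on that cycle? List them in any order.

1, 4, 6, 9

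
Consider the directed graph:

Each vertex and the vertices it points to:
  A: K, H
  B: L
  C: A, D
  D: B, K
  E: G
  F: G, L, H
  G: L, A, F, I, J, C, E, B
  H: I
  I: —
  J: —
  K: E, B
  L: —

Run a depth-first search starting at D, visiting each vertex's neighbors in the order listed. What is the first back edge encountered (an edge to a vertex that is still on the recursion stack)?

DFS from D (visiting each vertex's neighbors in the order listed); mark gray on enter, black on exit:
D gray
  B gray
    L gray
    L black
  B black
  K gray
    E gray
      G gray
        G→L: L black — skip
        A gray
          A→K: K is gray → back edge
First back edge: A → K.

A->K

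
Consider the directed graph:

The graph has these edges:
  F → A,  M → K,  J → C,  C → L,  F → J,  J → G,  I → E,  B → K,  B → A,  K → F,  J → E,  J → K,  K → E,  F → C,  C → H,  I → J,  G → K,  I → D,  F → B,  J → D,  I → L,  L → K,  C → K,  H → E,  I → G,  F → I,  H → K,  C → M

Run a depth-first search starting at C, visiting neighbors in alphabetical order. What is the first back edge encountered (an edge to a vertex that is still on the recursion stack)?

B→K

DFS from C (visiting neighbors in alphabetical order); mark gray on enter, black on exit:
C gray
  H gray
    E gray
    E black
    K gray
      K→E: E black — skip
      F gray
        A gray
        A black
        B gray
          B→A: A black — skip
          B→K: K is gray → back edge
First back edge: B → K.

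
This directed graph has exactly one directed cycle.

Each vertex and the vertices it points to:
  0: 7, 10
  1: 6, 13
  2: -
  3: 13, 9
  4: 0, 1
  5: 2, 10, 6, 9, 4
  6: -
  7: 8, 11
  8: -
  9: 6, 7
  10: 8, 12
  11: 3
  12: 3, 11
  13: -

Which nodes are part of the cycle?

DFS with gray/black marking from 9:
9 gray
  6 gray
  6 black
  7 gray
    8 gray
    8 black
    11 gray
      3 gray
        13 gray
        13 black
        3→9: 9 is gray → back edge
Back edge closes the cycle 9 → 7 → 11 → 3 → 9; its vertices are {3, 7, 9, 11}.

3, 7, 9, 11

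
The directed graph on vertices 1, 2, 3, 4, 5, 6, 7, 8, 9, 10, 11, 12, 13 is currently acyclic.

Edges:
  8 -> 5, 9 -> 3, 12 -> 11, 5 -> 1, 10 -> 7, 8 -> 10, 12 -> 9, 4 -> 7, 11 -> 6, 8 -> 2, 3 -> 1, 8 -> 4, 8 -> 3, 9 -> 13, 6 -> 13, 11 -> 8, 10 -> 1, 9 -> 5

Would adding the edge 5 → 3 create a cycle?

No

Adding 5→3 creates a cycle iff 3 can already reach 5.
Explore from 3: no path reaches 5. The graph stays acyclic.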